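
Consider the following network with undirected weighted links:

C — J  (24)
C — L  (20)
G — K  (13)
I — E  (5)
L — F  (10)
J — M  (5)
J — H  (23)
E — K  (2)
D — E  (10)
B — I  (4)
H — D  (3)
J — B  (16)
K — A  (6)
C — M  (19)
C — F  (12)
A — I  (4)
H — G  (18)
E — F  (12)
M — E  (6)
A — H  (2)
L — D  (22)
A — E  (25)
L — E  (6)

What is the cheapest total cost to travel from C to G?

39

Running Dijkstra from C:
C: 0
F: 12  (via C)
M: 19  (via C)
L: 20  (via C)
E: 24  (via F)
J: 24  (via C)
K: 26  (via E)
I: 29  (via E)
A: 32  (via K)
B: 33  (via I)
D: 34  (via E)
H: 34  (via A)
G: 39  (via K)
Shortest route: C–F–E–K–G = 39.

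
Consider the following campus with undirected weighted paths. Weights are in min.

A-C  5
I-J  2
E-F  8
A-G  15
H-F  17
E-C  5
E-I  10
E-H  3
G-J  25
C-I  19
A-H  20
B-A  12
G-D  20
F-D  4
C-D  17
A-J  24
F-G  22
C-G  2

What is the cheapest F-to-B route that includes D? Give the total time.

38 min

Best F to D: F–D costing 4
Best D to B: D–C–A–B costing 34
Total via D: 4 + 34 = 38 min.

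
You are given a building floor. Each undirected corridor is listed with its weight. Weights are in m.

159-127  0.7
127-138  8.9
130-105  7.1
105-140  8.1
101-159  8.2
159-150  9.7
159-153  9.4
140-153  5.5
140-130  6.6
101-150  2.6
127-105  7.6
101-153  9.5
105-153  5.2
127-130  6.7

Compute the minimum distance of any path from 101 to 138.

Enumerating some paths:
101–153–159–127–138: 9.5+9.4+0.7+8.9 = 28.5
101–150–159–127–138: 2.6+9.7+0.7+8.9 = 21.9
101–159–127–138: 8.2+0.7+8.9 = 17.8
101–153–105–127–138: 9.5+5.2+7.6+8.9 = 31.2
The minimum is 17.8 m via 101–159–127–138.

17.8 m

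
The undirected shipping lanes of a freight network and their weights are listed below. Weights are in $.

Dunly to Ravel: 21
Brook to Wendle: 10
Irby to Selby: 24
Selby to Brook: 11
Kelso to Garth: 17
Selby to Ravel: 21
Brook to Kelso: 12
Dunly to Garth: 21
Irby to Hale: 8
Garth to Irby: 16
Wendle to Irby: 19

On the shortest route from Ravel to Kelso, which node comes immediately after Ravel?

Enumerating some paths:
Ravel–Selby–Irby–Garth–Kelso: 21+24+16+17 = 78
Ravel–Selby–Brook–Kelso: 21+11+12 = 44
Ravel–Selby–Irby–Wendle–Brook–Kelso: 21+24+19+10+12 = 86
Ravel–Dunly–Garth–Kelso: 21+21+17 = 59
The minimum is $44 via Ravel–Selby–Brook–Kelso.
So from Ravel the first move is to Selby.

Selby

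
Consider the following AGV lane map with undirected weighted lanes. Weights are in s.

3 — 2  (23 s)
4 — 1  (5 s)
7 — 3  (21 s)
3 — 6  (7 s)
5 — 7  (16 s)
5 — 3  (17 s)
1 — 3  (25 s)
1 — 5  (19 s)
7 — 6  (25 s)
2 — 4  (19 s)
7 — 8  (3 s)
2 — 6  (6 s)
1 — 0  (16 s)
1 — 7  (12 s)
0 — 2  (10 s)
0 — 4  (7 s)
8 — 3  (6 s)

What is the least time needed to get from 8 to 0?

Enumerating some paths:
8–3–6–2–0: 6+7+6+10 = 29
8–7–1–4–0: 3+12+5+7 = 27
8–3–2–0: 6+23+10 = 39
8–7–1–0: 3+12+16 = 31
The minimum is 27 s via 8–7–1–4–0.

27 s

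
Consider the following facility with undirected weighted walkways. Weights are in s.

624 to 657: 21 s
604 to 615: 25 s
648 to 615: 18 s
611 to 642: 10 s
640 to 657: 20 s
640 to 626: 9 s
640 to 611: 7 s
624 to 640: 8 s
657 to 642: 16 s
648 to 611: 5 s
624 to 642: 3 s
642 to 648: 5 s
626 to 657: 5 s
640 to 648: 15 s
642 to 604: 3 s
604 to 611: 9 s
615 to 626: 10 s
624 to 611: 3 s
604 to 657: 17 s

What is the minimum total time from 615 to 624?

26 s

Shortest distances from 615:
615: 0
626: 10  (via 615)
657: 15  (via 626)
648: 18  (via 615)
640: 19  (via 626)
642: 23  (via 648)
611: 23  (via 648)
604: 25  (via 615)
624: 26  (via 642)
Shortest route: 615–648–642–624 = 26 s.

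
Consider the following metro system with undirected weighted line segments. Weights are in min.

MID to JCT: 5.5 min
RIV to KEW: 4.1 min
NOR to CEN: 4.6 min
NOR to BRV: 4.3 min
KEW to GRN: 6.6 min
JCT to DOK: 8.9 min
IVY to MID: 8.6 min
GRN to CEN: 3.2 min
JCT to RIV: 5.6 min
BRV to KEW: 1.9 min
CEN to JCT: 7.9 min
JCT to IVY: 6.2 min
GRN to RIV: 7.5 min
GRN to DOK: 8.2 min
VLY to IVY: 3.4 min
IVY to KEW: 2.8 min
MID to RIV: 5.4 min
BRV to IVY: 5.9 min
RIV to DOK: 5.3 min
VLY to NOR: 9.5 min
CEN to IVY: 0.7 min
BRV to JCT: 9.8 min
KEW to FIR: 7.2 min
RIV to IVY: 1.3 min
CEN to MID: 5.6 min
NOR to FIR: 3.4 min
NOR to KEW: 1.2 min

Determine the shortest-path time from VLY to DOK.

Candidate routes:
VLY - IVY - RIV - DOK: 3.4+1.3+5.3 = 10
VLY - IVY - KEW - RIV - DOK: 3.4+2.8+4.1+5.3 = 15.6
VLY - IVY - CEN - GRN - DOK: 3.4+0.7+3.2+8.2 = 15.5
Cheapest is VLY - IVY - RIV - DOK at 10 min.

10 min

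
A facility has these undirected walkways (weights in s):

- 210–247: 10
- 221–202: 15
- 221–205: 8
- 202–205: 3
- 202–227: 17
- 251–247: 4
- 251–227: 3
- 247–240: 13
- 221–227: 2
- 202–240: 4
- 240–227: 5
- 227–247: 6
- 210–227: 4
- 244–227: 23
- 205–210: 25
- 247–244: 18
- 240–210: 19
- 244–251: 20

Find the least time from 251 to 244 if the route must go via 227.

Shortest 251→227: 251–227 = 3
Best 227 to 244: 227–244 costing 23
Total via 227: 3 + 23 = 26 s.

26 s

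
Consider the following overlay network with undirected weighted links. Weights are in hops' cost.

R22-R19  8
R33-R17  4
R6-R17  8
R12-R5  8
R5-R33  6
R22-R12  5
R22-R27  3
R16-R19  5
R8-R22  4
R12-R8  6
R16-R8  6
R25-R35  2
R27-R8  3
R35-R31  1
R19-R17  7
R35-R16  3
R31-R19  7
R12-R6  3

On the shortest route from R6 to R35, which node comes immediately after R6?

Enumerating some paths:
R6–R12–R8–R16–R35: 3+6+6+3 = 18
R6–R17–R19–R31–R35: 8+7+7+1 = 23
R6–R17–R19–R16–R35: 8+7+5+3 = 23
R6–R12–R22–R8–R16–R35: 3+5+4+6+3 = 21
The minimum is 18 hops' cost via R6–R12–R8–R16–R35.
So from R6 the first move is to R12.

R12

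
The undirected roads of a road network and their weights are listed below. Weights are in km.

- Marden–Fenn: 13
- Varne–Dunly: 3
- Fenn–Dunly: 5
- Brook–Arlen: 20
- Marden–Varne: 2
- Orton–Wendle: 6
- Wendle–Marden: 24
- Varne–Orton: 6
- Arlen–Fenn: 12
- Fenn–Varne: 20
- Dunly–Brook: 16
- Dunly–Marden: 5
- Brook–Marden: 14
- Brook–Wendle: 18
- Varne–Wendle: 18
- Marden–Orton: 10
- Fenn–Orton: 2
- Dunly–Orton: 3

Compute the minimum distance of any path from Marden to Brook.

14 km

Candidate routes:
Marden–Dunly–Brook: 5+16 = 21
Marden–Brook: 14 = 14
Marden–Varne–Dunly–Brook: 2+3+16 = 21
Marden–Varne–Orton–Dunly–Brook: 2+6+3+16 = 27
The minimum is 14 km via Marden–Brook.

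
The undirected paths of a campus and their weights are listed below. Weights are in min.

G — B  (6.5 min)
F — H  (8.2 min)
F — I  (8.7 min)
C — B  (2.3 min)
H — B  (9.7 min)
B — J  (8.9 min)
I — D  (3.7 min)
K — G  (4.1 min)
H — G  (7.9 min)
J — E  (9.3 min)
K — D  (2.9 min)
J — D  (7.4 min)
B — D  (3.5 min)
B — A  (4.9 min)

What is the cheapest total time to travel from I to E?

Enumerating some paths:
I - D - J - E: 3.7+7.4+9.3 = 20.4
I - D - B - J - E: 3.7+3.5+8.9+9.3 = 25.4
The minimum is 20.4 min via I - D - J - E.

20.4 min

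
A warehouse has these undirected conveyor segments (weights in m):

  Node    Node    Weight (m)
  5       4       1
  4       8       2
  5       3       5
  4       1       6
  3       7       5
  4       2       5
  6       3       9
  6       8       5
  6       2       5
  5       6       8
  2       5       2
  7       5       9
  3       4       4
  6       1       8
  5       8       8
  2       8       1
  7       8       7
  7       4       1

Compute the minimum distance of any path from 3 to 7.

5 m

Candidate routes:
3 - 7: 5 = 5
3 - 5 - 2 - 8 - 4 - 7: 5+2+1+2+1 = 11
3 - 5 - 4 - 7: 5+1+1 = 7
The minimum is 5 m via 3 - 7.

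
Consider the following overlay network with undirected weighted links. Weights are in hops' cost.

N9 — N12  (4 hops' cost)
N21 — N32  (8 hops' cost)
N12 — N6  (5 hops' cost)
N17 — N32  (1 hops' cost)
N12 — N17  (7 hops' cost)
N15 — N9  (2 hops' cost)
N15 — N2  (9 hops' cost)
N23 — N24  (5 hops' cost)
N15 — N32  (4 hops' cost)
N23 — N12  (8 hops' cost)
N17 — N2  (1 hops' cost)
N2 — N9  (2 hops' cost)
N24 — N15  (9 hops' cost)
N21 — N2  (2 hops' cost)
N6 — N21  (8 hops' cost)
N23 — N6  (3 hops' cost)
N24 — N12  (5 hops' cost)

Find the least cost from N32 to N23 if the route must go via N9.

16 hops' cost

Shortest N32→N9: N32 → N17 → N2 → N9 = 4
Shortest N9→N23: N9 → N12 → N23 = 12
Total via N9: 4 + 12 = 16 hops' cost.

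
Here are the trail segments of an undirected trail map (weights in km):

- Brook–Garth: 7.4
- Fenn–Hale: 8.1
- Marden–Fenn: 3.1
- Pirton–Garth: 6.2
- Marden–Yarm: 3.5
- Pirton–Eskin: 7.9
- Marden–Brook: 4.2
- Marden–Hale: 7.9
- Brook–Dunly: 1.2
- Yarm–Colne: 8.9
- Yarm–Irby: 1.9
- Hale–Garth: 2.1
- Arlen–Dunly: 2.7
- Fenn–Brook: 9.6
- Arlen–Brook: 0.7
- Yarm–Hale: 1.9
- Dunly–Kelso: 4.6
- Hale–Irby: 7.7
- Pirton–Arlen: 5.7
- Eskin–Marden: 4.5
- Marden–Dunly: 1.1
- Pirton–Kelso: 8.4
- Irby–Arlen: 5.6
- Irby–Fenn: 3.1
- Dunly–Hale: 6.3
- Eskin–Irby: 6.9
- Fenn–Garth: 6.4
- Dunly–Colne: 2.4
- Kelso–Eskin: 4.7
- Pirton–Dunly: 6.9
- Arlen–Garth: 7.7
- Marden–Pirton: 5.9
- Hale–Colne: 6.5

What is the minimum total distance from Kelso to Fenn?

8.8 km

Shortest distances from Kelso:
Kelso: 0
Dunly: 4.6  (via Kelso)
Eskin: 4.7  (via Kelso)
Marden: 5.7  (via Dunly)
Brook: 5.8  (via Dunly)
Arlen: 6.5  (via Brook)
Colne: 7  (via Dunly)
Pirton: 8.4  (via Kelso)
Fenn: 8.8  (via Marden)
Shortest route: Kelso–Dunly–Marden–Fenn = 8.8 km.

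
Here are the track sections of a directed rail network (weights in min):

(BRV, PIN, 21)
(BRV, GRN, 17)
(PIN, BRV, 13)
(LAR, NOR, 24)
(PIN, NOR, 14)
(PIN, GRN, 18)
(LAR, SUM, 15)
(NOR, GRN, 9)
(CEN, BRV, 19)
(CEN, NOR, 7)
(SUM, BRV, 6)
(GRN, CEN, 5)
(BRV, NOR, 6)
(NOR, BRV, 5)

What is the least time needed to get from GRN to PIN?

38 min

Shortest distances from GRN:
GRN: 0
CEN: 5  (via GRN)
NOR: 12  (via CEN)
BRV: 17  (via NOR)
PIN: 38  (via BRV)
Shortest route: GRN → CEN → NOR → BRV → PIN = 38 min.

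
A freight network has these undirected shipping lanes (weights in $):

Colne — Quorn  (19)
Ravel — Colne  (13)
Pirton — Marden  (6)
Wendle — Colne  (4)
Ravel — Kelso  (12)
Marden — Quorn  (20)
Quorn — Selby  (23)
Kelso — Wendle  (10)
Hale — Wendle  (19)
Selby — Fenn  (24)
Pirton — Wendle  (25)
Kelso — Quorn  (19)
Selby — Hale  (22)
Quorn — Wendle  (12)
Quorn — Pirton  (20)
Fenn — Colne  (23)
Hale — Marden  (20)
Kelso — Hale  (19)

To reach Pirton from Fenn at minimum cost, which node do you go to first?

Compare a few routes:
Fenn → Colne → Wendle → Quorn → Pirton: 23+4+12+20 = 59
Fenn → Colne → Wendle → Pirton: 23+4+25 = 52
The minimum is $52 via Fenn → Colne → Wendle → Pirton.
So from Fenn the first move is to Colne.

Colne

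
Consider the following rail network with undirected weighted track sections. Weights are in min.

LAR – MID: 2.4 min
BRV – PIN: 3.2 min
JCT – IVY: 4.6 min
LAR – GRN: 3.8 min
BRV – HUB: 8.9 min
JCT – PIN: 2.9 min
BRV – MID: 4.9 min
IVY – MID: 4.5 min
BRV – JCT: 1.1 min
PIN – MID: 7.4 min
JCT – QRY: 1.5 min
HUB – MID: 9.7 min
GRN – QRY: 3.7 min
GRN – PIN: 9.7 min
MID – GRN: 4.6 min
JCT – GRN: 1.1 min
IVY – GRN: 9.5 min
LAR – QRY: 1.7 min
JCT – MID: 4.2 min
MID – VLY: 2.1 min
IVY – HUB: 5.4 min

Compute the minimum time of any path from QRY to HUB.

11.5 min

Enumerating some paths:
QRY - LAR - MID - IVY - HUB: 1.7+2.4+4.5+5.4 = 14
QRY - JCT - BRV - HUB: 1.5+1.1+8.9 = 11.5
QRY - LAR - MID - HUB: 1.7+2.4+9.7 = 13.8
The minimum is 11.5 min via QRY - JCT - BRV - HUB.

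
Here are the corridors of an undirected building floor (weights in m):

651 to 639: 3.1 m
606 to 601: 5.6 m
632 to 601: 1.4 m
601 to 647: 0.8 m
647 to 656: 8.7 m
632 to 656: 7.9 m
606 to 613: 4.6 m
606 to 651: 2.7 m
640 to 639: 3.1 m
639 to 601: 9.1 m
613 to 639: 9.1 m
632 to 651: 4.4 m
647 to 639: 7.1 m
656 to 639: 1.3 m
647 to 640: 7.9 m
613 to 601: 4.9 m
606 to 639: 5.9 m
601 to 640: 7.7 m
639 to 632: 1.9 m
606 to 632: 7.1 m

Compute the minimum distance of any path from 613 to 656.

Enumerating some paths:
613 → 601 → 632 → 639 → 656: 4.9+1.4+1.9+1.3 = 9.5
613 → 639 → 656: 9.1+1.3 = 10.4
Cheapest is 613 → 601 → 632 → 639 → 656 at 9.5 m.

9.5 m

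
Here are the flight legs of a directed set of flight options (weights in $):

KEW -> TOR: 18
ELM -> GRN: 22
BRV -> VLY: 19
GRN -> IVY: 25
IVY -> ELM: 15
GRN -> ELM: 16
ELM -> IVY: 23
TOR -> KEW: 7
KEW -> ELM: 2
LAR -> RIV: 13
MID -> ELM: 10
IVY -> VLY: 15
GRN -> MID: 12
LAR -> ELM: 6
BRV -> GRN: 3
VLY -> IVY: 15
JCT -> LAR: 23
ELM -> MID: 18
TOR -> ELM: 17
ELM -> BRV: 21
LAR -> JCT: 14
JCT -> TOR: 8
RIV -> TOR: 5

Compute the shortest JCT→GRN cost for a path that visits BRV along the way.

$41

Shortest JCT→BRV: JCT–TOR–KEW–ELM–BRV = 38
Shortest BRV→GRN: BRV–GRN = 3
Total via BRV: 38 + 3 = $41.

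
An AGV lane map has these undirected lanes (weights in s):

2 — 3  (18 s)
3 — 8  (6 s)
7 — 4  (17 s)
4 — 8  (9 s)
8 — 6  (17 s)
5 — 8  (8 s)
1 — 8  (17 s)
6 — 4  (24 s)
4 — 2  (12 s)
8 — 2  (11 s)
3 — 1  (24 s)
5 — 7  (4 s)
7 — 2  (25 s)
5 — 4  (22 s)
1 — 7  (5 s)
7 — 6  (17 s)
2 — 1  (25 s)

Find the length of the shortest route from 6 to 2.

28 s

Shortest distances from 6:
6: 0
7: 17  (via 6)
8: 17  (via 6)
5: 21  (via 7)
1: 22  (via 7)
3: 23  (via 8)
4: 24  (via 6)
2: 28  (via 8)
Shortest route: 6–8–2 = 28 s.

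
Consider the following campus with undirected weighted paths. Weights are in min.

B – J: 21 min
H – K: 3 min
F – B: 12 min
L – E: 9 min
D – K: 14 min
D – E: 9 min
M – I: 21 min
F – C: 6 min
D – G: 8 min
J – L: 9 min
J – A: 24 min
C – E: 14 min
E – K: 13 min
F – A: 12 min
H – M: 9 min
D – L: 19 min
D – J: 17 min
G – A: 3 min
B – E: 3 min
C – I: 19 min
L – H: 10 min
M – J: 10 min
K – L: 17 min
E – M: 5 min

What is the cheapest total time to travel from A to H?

Enumerating some paths:
A → G → D → E → M → H: 3+8+9+5+9 = 34
A → G → D → K → H: 3+8+14+3 = 28
A → G → D → E → K → H: 3+8+9+13+3 = 36
Cheapest is A → G → D → K → H at 28 min.

28 min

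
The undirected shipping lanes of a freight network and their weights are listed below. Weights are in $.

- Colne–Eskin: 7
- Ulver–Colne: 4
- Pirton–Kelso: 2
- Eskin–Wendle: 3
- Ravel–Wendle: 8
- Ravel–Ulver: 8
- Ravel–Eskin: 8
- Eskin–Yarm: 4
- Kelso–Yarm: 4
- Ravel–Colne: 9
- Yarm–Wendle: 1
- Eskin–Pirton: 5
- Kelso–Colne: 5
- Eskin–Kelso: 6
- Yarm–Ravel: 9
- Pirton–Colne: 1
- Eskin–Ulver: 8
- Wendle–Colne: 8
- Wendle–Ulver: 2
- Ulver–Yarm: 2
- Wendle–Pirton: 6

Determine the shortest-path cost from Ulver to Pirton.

$5

Settle nodes by increasing distance from Ulver:
Ulver: 0
Yarm: 2  (via Ulver)
Wendle: 2  (via Ulver)
Colne: 4  (via Ulver)
Eskin: 5  (via Wendle)
Pirton: 5  (via Colne)
Shortest route: Ulver → Colne → Pirton = $5.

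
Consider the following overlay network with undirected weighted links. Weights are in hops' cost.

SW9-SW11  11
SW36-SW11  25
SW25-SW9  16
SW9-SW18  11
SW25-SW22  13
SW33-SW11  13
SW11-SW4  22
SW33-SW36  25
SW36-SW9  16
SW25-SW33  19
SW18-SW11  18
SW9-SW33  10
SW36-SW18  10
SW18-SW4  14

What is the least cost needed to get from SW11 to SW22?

Candidate routes:
SW11 → SW9 → SW33 → SW25 → SW22: 11+10+19+13 = 53
SW11 → SW33 → SW9 → SW25 → SW22: 13+10+16+13 = 52
SW11 → SW33 → SW25 → SW22: 13+19+13 = 45
SW11 → SW9 → SW25 → SW22: 11+16+13 = 40
The minimum is 40 hops' cost via SW11 → SW9 → SW25 → SW22.

40 hops' cost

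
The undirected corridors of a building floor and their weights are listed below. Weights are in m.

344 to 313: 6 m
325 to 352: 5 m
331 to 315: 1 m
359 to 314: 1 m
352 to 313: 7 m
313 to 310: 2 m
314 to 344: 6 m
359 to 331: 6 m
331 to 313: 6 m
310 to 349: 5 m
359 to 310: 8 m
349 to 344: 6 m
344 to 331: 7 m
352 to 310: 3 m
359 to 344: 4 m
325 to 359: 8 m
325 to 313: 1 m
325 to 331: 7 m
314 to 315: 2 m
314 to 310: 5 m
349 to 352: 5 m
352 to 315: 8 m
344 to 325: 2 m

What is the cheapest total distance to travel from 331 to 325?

Running Dijkstra from 331:
331: 0
315: 1  (via 331)
314: 3  (via 315)
359: 4  (via 314)
313: 6  (via 331)
325: 7  (via 331)
Shortest route: 331–325 = 7 m.

7 m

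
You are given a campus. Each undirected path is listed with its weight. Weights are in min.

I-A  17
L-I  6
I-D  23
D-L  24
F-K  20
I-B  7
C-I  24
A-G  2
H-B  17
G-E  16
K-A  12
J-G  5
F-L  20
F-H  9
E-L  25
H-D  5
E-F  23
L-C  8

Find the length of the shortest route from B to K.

Settle nodes by increasing distance from B:
B: 0
I: 7  (via B)
L: 13  (via I)
H: 17  (via B)
C: 21  (via L)
D: 22  (via H)
A: 24  (via I)
F: 26  (via H)
G: 26  (via A)
J: 31  (via G)
K: 36  (via A)
Shortest route: B → I → A → K = 36 min.

36 min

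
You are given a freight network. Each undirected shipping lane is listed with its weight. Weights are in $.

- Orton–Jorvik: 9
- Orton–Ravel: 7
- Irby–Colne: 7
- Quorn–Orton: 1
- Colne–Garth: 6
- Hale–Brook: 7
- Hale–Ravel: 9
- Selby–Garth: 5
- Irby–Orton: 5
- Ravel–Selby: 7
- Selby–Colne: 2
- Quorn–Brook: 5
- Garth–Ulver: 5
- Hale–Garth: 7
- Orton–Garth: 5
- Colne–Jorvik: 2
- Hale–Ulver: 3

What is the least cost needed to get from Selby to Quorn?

$11

Compare a few routes:
Selby - Garth - Orton - Quorn: 5+5+1 = 11
Selby - Colne - Garth - Orton - Quorn: 2+6+5+1 = 14
Selby - Colne - Jorvik - Orton - Quorn: 2+2+9+1 = 14
The minimum is $11 via Selby - Garth - Orton - Quorn.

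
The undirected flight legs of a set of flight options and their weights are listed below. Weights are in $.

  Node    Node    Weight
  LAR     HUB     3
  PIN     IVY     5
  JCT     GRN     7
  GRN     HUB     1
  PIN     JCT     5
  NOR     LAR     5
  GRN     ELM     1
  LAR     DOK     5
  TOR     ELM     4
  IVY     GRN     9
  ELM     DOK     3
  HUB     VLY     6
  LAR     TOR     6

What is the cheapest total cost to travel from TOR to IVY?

Settle nodes by increasing distance from TOR:
TOR: 0
ELM: 4  (via TOR)
GRN: 5  (via ELM)
HUB: 6  (via GRN)
LAR: 6  (via TOR)
DOK: 7  (via ELM)
NOR: 11  (via LAR)
VLY: 12  (via HUB)
JCT: 12  (via GRN)
IVY: 14  (via GRN)
Shortest route: TOR → ELM → GRN → IVY = $14.

$14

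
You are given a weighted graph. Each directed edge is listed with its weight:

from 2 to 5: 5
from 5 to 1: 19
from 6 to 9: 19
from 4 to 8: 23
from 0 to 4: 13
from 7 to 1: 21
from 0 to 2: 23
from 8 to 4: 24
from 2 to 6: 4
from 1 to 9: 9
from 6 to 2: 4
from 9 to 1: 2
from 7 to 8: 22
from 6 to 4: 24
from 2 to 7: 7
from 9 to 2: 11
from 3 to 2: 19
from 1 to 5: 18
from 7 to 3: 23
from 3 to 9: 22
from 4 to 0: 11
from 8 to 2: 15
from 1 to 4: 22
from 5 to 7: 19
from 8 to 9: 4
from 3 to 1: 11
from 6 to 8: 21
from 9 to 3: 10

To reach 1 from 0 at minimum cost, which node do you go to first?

Candidate routes:
0 - 4 - 8 - 9 - 1: 13+23+4+2 = 42
0 - 2 - 5 - 1: 23+5+19 = 47
The minimum is 42 via 0 - 4 - 8 - 9 - 1.
So from 0 the first move is to 4.

4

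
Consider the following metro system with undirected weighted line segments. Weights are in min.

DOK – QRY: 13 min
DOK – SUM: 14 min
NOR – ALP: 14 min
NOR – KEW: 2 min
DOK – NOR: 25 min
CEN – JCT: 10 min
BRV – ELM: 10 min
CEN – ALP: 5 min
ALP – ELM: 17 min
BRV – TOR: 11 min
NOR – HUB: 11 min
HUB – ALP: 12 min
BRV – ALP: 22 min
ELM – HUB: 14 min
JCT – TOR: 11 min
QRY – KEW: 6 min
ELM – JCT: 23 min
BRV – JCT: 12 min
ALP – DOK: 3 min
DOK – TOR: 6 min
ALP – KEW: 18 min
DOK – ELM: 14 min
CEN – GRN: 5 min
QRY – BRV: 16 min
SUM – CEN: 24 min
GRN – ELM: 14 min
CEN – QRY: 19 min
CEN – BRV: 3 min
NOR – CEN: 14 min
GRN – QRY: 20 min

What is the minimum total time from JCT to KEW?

Candidate routes:
JCT - CEN - ALP - NOR - KEW: 10+5+14+2 = 31
JCT - BRV - CEN - NOR - KEW: 12+3+14+2 = 31
JCT - CEN - NOR - KEW: 10+14+2 = 26
The minimum is 26 min via JCT - CEN - NOR - KEW.

26 min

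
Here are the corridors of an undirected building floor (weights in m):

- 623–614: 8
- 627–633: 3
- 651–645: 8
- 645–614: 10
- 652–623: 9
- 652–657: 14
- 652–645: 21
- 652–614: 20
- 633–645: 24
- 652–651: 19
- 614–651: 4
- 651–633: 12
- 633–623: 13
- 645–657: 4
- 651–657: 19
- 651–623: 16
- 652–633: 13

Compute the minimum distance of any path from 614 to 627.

Candidate routes:
614 → 623 → 633 → 627: 8+13+3 = 24
614 → 651 → 633 → 627: 4+12+3 = 19
Cheapest is 614 → 651 → 633 → 627 at 19 m.

19 m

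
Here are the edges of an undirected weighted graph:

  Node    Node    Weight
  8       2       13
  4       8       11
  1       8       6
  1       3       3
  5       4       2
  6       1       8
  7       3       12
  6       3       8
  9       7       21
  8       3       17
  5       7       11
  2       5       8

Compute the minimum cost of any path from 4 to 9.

34

Shortest distances from 4:
4: 0
5: 2  (via 4)
2: 10  (via 5)
8: 11  (via 4)
7: 13  (via 5)
1: 17  (via 8)
3: 20  (via 1)
6: 25  (via 1)
9: 34  (via 7)
Shortest route: 4 → 5 → 7 → 9 = 34.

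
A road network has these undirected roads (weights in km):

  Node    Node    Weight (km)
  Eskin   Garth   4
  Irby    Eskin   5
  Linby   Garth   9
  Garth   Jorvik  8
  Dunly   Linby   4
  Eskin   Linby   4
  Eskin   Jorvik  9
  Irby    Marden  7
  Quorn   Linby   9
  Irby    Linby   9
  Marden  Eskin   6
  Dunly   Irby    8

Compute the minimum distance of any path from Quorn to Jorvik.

Settle nodes by increasing distance from Quorn:
Quorn: 0
Linby: 9  (via Quorn)
Eskin: 13  (via Linby)
Dunly: 13  (via Linby)
Garth: 17  (via Eskin)
Irby: 18  (via Linby)
Marden: 19  (via Eskin)
Jorvik: 22  (via Eskin)
Shortest route: Quorn–Linby–Eskin–Jorvik = 22 km.

22 km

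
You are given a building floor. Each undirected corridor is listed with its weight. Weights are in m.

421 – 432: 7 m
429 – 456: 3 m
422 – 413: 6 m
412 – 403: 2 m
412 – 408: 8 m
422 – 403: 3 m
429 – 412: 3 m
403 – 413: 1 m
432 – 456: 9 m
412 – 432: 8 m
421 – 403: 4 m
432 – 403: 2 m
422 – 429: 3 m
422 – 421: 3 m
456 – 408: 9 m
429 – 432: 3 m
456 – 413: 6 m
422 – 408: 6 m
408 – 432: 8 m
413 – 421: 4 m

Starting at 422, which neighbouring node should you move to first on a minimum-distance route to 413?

403

Compare a few routes:
422 - 413: 6 = 6
422 - 403 - 413: 3+1 = 4
Cheapest is 422 - 403 - 413 at 4 m.
So from 422 the first move is to 403.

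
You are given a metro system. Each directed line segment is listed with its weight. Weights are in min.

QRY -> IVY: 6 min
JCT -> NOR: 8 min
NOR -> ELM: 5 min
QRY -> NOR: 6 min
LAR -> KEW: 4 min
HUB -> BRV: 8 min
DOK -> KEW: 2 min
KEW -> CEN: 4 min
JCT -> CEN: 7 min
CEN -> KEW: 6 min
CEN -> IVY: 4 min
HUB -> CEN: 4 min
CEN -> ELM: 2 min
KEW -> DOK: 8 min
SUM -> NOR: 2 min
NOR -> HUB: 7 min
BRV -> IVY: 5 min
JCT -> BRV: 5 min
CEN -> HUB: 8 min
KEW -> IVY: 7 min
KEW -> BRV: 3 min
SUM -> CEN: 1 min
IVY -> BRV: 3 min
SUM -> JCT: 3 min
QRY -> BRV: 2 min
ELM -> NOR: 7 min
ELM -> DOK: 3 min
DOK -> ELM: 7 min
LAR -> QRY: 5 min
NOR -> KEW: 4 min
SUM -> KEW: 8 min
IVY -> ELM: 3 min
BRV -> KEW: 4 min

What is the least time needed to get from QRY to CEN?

10 min

Running Dijkstra from QRY:
QRY: 0
BRV: 2  (via QRY)
IVY: 6  (via QRY)
NOR: 6  (via QRY)
KEW: 6  (via BRV)
ELM: 9  (via IVY)
CEN: 10  (via KEW)
Shortest route: QRY–BRV–KEW–CEN = 10 min.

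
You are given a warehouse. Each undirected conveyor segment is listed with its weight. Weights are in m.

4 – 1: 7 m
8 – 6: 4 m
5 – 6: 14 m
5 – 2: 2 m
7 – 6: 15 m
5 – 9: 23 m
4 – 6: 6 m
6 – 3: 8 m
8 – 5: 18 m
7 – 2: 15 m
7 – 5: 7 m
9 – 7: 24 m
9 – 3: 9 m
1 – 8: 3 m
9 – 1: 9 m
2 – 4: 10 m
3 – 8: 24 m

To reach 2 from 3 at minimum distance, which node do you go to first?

Candidate routes:
3–6–8–1–4–2: 8+4+3+7+10 = 32
3–6–4–2: 8+6+10 = 24
3–6–8–5–2: 8+4+18+2 = 32
The minimum is 24 m via 3–6–4–2.
So from 3 the first move is to 6.

6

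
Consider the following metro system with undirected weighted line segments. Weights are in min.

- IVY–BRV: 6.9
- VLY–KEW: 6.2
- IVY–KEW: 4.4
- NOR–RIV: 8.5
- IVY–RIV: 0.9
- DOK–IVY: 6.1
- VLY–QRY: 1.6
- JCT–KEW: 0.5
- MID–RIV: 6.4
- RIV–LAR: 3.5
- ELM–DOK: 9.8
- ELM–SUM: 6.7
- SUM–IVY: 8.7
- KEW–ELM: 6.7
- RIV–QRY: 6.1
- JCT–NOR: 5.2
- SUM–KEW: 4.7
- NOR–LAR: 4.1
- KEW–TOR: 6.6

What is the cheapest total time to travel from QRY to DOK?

13.1 min

Settle nodes by increasing distance from QRY:
QRY: 0
VLY: 1.6  (via QRY)
RIV: 6.1  (via QRY)
IVY: 7  (via RIV)
KEW: 7.8  (via VLY)
JCT: 8.3  (via KEW)
LAR: 9.6  (via RIV)
MID: 12.5  (via RIV)
SUM: 12.5  (via KEW)
DOK: 13.1  (via IVY)
Shortest route: QRY–RIV–IVY–DOK = 13.1 min.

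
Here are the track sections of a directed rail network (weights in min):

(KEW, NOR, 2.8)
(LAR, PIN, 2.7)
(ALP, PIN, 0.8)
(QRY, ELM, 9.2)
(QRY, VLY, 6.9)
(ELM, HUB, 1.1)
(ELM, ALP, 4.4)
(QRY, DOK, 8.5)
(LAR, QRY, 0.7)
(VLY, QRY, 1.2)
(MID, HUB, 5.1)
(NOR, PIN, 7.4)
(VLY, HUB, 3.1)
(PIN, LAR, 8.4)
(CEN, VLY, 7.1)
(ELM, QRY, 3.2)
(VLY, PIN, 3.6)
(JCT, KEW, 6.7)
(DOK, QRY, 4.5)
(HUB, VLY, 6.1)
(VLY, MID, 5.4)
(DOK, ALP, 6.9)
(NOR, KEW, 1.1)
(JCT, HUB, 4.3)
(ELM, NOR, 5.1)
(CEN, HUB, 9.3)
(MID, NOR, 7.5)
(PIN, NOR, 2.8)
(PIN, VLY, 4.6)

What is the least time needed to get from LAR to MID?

Candidate routes:
LAR → PIN → VLY → MID: 2.7+4.6+5.4 = 12.7
LAR → QRY → ELM → HUB → VLY → MID: 0.7+9.2+1.1+6.1+5.4 = 22.5
LAR → QRY → VLY → MID: 0.7+6.9+5.4 = 13
The minimum is 12.7 min via LAR → PIN → VLY → MID.

12.7 min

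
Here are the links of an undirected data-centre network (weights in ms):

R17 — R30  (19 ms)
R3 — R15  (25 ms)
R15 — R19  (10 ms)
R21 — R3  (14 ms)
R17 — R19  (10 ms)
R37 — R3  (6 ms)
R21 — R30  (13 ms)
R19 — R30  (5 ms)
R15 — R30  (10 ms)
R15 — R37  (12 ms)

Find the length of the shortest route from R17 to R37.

32 ms

Compare a few routes:
R17 - R19 - R15 - R37: 10+10+12 = 32
R17 - R30 - R15 - R37: 19+10+12 = 41
R17 - R19 - R30 - R15 - R37: 10+5+10+12 = 37
R17 - R30 - R19 - R15 - R37: 19+5+10+12 = 46
The minimum is 32 ms via R17 - R19 - R15 - R37.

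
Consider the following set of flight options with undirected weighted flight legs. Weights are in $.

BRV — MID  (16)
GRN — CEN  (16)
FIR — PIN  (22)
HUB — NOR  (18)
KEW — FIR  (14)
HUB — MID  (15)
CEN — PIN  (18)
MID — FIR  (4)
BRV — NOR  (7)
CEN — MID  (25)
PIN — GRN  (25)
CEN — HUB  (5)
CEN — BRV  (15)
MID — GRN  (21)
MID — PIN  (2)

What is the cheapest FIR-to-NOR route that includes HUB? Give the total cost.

$37

Best FIR to HUB: FIR–MID–HUB costing 19
Best HUB to NOR: HUB–NOR costing 18
Total via HUB: 19 + 18 = $37.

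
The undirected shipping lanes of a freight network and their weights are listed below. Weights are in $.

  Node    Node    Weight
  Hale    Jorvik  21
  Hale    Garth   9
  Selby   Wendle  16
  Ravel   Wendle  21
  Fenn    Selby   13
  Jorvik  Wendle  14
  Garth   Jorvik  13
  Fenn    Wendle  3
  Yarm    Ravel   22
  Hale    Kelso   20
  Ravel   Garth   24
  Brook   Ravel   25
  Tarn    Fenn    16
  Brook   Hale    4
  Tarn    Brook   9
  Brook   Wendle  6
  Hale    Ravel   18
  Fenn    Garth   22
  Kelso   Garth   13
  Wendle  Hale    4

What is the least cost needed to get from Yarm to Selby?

$59

Settle nodes by increasing distance from Yarm:
Yarm: 0
Ravel: 22  (via Yarm)
Hale: 40  (via Ravel)
Wendle: 43  (via Ravel)
Brook: 44  (via Hale)
Fenn: 46  (via Wendle)
Garth: 46  (via Ravel)
Tarn: 53  (via Brook)
Jorvik: 57  (via Wendle)
Selby: 59  (via Wendle)
Shortest route: Yarm → Ravel → Wendle → Selby = $59.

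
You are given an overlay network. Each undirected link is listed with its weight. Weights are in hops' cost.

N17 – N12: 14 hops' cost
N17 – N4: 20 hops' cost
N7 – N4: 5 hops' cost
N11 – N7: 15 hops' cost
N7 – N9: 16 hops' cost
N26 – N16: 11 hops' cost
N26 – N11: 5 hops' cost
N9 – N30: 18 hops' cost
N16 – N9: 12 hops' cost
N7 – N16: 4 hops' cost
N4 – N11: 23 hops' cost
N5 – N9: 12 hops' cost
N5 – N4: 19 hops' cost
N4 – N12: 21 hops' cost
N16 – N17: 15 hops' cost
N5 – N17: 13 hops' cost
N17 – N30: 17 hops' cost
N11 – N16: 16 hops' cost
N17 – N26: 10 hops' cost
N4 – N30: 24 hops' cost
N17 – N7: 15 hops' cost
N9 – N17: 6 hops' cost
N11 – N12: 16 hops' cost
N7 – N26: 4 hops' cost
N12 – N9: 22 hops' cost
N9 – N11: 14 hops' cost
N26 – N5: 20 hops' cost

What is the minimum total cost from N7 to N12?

25 hops' cost

Enumerating some paths:
N7 - N4 - N12: 5+21 = 26
N7 - N26 - N11 - N12: 4+5+16 = 25
Cheapest is N7 - N26 - N11 - N12 at 25 hops' cost.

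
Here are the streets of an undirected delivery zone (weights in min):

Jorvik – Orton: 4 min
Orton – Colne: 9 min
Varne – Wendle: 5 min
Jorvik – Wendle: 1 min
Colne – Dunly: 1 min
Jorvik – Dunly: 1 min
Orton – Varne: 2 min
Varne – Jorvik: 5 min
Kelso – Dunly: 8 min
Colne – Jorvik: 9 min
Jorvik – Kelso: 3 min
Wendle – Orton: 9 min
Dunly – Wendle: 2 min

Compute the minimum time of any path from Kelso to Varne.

8 min

Enumerating some paths:
Kelso–Jorvik–Orton–Varne: 3+4+2 = 9
Kelso–Jorvik–Varne: 3+5 = 8
Cheapest is Kelso–Jorvik–Varne at 8 min.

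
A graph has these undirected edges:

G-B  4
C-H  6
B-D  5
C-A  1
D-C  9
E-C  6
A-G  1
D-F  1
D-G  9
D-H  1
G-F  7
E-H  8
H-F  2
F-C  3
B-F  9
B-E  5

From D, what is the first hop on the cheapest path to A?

F

Candidate routes:
D–H–F–C–A: 1+2+3+1 = 7
D–F–C–A: 1+3+1 = 5
Cheapest is D–F–C–A at 5.
So from D the first move is to F.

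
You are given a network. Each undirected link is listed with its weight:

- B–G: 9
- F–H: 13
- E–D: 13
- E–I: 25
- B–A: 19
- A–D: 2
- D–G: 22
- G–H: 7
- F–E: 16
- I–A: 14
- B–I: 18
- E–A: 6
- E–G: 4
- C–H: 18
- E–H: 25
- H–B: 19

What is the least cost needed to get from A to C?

35

Running Dijkstra from A:
A: 0
D: 2  (via A)
E: 6  (via A)
G: 10  (via E)
I: 14  (via A)
H: 17  (via G)
B: 19  (via A)
F: 22  (via E)
C: 35  (via H)
Shortest route: A–E–G–H–C = 35.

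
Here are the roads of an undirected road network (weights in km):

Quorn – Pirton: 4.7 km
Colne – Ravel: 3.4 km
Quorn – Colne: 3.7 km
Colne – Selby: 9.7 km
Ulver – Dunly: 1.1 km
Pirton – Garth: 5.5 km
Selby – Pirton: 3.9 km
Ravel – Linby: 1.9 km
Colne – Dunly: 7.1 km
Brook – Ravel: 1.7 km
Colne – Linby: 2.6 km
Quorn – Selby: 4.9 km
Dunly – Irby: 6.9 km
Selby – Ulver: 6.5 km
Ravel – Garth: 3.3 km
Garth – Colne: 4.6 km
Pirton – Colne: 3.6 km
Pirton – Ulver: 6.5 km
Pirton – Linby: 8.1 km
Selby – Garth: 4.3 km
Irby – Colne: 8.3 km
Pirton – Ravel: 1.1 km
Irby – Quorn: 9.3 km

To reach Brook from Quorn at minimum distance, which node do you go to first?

Pirton

Candidate routes:
Quorn → Colne → Ravel → Brook: 3.7+3.4+1.7 = 8.8
Quorn → Pirton → Ravel → Brook: 4.7+1.1+1.7 = 7.5
Quorn → Colne → Linby → Ravel → Brook: 3.7+2.6+1.9+1.7 = 9.9
The minimum is 7.5 km via Quorn → Pirton → Ravel → Brook.
So from Quorn the first move is to Pirton.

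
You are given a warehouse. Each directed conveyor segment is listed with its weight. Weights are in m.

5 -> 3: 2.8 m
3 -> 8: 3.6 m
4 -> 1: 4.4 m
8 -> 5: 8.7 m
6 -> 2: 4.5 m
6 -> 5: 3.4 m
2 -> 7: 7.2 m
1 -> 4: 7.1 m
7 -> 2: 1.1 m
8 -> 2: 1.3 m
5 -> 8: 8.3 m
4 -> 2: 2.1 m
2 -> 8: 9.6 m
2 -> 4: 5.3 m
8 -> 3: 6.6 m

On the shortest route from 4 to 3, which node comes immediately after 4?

Enumerating some paths:
4 - 2 - 8 - 5 - 3: 2.1+9.6+8.7+2.8 = 23.2
4 - 2 - 8 - 3: 2.1+9.6+6.6 = 18.3
The minimum is 18.3 m via 4 - 2 - 8 - 3.
So from 4 the first move is to 2.

2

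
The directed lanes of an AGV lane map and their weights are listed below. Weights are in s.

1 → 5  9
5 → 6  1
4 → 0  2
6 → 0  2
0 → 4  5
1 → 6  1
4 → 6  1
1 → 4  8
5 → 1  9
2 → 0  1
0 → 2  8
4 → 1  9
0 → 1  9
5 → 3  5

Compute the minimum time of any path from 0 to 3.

Candidate routes:
0–4–1–5–3: 5+9+9+5 = 28
0–1–5–3: 9+9+5 = 23
The minimum is 23 s via 0–1–5–3.

23 s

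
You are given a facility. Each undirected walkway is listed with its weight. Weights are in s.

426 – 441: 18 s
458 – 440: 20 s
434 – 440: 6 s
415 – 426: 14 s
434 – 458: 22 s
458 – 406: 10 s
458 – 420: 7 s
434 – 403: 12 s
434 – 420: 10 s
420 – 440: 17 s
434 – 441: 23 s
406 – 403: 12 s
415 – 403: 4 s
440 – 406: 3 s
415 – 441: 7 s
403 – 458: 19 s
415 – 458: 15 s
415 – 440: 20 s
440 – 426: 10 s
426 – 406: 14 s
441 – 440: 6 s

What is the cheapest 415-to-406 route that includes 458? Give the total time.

Shortest 415→458: 415–458 = 15
Shortest 458→406: 458–406 = 10
Total via 458: 15 + 10 = 25 s.

25 s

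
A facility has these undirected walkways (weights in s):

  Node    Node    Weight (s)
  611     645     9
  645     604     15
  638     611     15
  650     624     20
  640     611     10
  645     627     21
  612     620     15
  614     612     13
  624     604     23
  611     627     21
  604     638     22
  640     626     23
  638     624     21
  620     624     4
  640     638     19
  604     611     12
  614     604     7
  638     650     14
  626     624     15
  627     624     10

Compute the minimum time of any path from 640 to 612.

42 s

Candidate routes:
640–611–604–614–612: 10+12+7+13 = 42
640–611–645–604–614–612: 10+9+15+7+13 = 54
The minimum is 42 s via 640–611–604–614–612.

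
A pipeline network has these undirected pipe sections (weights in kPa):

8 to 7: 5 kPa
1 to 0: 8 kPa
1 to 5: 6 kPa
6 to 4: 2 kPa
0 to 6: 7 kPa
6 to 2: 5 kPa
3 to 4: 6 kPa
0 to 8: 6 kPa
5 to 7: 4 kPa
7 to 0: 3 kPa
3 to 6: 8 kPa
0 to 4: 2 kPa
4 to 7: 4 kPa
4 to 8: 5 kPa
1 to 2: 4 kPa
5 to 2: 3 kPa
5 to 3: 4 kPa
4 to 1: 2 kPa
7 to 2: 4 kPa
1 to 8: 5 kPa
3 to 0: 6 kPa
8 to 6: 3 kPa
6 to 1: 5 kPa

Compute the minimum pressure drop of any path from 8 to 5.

Enumerating some paths:
8–7–5: 5+4 = 9
8–6–2–5: 3+5+3 = 11
The minimum is 9 kPa via 8–7–5.

9 kPa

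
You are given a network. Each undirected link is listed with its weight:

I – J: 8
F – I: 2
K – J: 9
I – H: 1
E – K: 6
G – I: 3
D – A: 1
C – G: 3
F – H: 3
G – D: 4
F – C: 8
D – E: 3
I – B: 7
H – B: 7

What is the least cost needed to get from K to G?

Compare a few routes:
K–J–I–G: 9+8+3 = 20
K–J–I–H–F–C–G: 9+8+1+3+8+3 = 32
K–J–I–F–C–G: 9+8+2+8+3 = 30
K–E–D–G: 6+3+4 = 13
Cheapest is K–E–D–G at 13.

13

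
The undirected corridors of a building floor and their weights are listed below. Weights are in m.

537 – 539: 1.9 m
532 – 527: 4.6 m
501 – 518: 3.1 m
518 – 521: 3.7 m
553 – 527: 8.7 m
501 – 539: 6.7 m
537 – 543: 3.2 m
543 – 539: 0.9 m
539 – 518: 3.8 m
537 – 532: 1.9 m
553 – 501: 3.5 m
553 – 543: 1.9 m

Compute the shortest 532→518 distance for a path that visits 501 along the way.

13.2 m

Shortest 532→501: 532 → 537 → 539 → 543 → 553 → 501 = 10.1
Best 501 to 518: 501 → 518 costing 3.1
Total via 501: 10.1 + 3.1 = 13.2 m.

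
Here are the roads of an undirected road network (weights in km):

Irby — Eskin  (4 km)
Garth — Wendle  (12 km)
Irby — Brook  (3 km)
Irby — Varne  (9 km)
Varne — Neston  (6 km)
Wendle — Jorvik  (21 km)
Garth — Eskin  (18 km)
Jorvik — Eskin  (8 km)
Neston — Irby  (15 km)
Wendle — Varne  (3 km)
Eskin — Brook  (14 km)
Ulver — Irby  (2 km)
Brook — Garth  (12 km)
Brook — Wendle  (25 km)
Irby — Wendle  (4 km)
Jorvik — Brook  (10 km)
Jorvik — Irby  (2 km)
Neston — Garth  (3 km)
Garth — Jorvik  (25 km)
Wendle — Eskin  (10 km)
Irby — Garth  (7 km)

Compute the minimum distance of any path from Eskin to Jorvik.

6 km

Shortest distances from Eskin:
Eskin: 0
Irby: 4  (via Eskin)
Jorvik: 6  (via Irby)
Shortest route: Eskin–Irby–Jorvik = 6 km.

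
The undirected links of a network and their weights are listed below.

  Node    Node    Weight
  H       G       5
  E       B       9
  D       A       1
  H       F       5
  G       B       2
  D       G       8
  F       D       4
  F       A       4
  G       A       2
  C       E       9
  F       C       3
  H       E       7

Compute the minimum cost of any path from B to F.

8

Settle nodes by increasing distance from B:
B: 0
G: 2  (via B)
A: 4  (via G)
D: 5  (via A)
H: 7  (via G)
F: 8  (via A)
Shortest route: B → G → A → F = 8.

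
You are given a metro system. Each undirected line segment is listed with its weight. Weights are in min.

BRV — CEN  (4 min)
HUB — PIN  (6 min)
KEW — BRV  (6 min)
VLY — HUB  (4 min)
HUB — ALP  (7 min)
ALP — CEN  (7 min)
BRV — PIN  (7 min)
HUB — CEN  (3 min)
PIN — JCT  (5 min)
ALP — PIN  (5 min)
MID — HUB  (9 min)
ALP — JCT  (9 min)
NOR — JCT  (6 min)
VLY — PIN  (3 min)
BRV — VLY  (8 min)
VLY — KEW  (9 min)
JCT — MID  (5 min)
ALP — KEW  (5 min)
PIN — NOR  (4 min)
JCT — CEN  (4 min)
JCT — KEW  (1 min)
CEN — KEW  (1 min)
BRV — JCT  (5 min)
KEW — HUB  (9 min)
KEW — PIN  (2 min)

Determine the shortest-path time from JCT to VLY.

6 min

Running Dijkstra from JCT:
JCT: 0
KEW: 1  (via JCT)
CEN: 2  (via KEW)
PIN: 3  (via KEW)
HUB: 5  (via CEN)
BRV: 5  (via JCT)
MID: 5  (via JCT)
VLY: 6  (via PIN)
Shortest route: JCT–KEW–PIN–VLY = 6 min.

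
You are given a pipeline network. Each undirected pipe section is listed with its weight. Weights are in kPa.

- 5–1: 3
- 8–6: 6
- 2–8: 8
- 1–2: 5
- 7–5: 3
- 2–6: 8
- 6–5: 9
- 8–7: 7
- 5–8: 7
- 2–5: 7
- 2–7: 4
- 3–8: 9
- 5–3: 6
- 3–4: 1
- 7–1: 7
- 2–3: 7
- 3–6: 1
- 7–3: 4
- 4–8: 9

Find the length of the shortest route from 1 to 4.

10 kPa

Compare a few routes:
1–2–3–4: 5+7+1 = 13
1–5–3–4: 3+6+1 = 10
1–7–3–4: 7+4+1 = 12
1–5–7–3–4: 3+3+4+1 = 11
Cheapest is 1–5–3–4 at 10 kPa.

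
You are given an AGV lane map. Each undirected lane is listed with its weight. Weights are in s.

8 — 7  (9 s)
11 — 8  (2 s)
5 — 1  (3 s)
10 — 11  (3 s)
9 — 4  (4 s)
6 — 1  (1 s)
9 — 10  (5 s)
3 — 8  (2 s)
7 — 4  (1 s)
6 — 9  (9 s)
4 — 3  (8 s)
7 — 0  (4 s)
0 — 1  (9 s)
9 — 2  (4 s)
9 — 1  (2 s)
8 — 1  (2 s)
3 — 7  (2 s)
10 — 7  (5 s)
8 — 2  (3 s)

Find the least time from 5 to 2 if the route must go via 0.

23 s

Shortest 5→0: 5 → 1 → 0 = 12
Shortest 0→2: 0 → 7 → 3 → 8 → 2 = 11
Total via 0: 12 + 11 = 23 s.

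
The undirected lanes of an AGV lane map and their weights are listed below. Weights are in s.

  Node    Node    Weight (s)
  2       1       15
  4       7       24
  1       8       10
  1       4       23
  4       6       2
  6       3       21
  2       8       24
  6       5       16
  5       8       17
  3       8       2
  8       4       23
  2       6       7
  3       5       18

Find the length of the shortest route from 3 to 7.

47 s

Shortest distances from 3:
3: 0
8: 2  (via 3)
1: 12  (via 8)
5: 18  (via 3)
6: 21  (via 3)
4: 23  (via 6)
2: 26  (via 8)
7: 47  (via 4)
Shortest route: 3 → 6 → 4 → 7 = 47 s.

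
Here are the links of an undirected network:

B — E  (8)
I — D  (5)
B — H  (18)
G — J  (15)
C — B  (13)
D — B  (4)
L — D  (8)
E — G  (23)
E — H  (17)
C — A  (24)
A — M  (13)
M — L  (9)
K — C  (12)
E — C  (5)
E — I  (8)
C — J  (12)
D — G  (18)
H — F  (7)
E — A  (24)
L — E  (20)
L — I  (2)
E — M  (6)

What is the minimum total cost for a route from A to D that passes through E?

Best A to E: A–M–E costing 19
Best E to D: E–B–D costing 12
Total via E: 19 + 12 = 31.

31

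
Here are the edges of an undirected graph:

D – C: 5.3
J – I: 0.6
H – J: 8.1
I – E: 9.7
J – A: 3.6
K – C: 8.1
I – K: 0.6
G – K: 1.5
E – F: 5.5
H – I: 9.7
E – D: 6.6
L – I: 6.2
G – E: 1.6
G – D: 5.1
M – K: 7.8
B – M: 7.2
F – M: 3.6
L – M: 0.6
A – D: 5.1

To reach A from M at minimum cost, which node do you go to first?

Compare a few routes:
M → L → I → J → A: 0.6+6.2+0.6+3.6 = 11
M → K → I → J → A: 7.8+0.6+0.6+3.6 = 12.6
Cheapest is M → L → I → J → A at 11.
So from M the first move is to L.

L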